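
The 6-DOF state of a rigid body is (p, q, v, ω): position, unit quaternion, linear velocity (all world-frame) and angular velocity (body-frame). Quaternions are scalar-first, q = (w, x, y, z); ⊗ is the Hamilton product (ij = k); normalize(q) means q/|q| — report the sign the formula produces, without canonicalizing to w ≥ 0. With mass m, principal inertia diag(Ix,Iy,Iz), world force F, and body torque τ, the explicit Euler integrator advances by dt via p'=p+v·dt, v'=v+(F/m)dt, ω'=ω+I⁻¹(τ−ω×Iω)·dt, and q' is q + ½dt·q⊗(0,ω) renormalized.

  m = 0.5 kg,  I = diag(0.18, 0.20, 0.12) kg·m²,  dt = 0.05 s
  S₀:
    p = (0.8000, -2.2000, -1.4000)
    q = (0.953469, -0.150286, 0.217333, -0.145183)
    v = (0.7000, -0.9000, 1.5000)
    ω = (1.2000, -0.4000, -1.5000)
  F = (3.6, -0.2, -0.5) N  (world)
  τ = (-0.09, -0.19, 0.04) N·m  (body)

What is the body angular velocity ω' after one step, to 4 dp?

ω' = (1.1883, -0.4205, -1.4793)

ω×(Iω) gyroscopic = (-0.0480, -0.1080, -0.0096)
(τ − ω×Iω)/I = (-0.2333, -0.4100, 0.4133)
ω + α·dt = (1.1883, -0.4205, -1.4793)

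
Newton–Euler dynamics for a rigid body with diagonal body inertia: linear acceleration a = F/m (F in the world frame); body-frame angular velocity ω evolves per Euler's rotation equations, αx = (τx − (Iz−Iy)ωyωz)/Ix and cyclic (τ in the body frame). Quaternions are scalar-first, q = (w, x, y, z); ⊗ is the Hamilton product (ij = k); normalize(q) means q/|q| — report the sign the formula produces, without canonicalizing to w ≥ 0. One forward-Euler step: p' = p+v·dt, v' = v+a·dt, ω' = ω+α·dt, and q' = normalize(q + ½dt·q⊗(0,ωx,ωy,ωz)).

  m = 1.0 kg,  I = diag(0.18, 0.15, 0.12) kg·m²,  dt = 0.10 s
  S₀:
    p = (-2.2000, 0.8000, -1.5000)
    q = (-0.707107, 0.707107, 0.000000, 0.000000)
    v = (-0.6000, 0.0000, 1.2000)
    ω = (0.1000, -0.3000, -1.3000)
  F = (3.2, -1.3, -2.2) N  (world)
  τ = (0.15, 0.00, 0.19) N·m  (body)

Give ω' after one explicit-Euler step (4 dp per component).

ω' = (0.1898, -0.2948, -1.1424)

ω×(Iω) gyroscopic = (-0.0117, -0.0078, 0.0009)
(τ − ω×Iω)/I = (0.8983, 0.0520, 1.5758)
new body rate ω' = (0.1898, -0.2948, -1.1424)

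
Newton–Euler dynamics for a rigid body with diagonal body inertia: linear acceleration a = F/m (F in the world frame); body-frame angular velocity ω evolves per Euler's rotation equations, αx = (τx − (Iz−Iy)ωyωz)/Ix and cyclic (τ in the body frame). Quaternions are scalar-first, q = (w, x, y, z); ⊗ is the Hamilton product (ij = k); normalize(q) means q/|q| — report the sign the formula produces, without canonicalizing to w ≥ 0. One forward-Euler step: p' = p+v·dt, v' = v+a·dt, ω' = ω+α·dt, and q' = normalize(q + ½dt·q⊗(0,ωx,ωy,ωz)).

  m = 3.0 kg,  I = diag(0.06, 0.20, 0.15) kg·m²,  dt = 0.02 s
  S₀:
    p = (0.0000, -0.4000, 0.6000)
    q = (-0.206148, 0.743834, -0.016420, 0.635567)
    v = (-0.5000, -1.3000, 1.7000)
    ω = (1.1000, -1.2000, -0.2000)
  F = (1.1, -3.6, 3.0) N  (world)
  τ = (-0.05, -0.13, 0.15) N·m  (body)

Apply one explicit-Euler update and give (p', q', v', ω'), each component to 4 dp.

a = (0.3667, -1.2000, 1.0000)
p' = p + v·dt = (-0.0100, -0.4260, 0.6340)
v' = v + a·dt = (-0.4927, -1.3240, 1.7200)
α = I⁻¹(τ − ω×Iω) = (-0.6333, -0.7490, 2.2320)
ω + α·dt = (1.0873, -1.2150, -0.1554)
q⊗(0,ω) = (-0.7108080, 0.5392016, 1.0952681, -0.8333092)
updated quaternion q' = (-0.2132, 0.7491, -0.0055, 0.6271)

p' = (-0.0100, -0.4260, 0.6340)
q' = (-0.2132, 0.7491, -0.0055, 0.6271)
v' = (-0.4927, -1.3240, 1.7200)
ω' = (1.0873, -1.2150, -0.1554)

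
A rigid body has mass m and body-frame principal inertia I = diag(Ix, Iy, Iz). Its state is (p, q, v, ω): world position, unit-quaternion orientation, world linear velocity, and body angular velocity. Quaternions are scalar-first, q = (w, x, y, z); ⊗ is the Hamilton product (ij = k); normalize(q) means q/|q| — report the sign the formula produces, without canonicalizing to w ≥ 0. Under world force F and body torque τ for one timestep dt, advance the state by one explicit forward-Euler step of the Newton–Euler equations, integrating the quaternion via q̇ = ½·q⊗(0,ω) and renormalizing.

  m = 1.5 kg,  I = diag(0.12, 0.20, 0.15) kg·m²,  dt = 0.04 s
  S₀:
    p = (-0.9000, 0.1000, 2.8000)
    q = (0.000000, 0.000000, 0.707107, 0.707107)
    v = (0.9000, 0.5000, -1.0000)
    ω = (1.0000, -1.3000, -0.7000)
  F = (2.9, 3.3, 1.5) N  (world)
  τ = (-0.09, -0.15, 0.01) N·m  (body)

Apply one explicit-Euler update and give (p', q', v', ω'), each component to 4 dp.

p' = (-0.8640, 0.1200, 2.7600)
q' = (0.0283, 0.0085, 0.7208, 0.6925)
v' = (0.9773, 0.5880, -0.9600)
ω' = (0.9852, -1.3342, -0.6696)

gyro term ω×Iω = (-0.0455, 0.0210, -0.1040)
α = I⁻¹(τ − ω×Iω) = (-0.3708, -0.8550, 0.7600)
ω' = ω + α·dt = (0.9852, -1.3342, -0.6696)
Hamilton product q⊗(0,ω) = (1.4142140, 0.4242642, 0.7071070, -0.7071070)
q' = normalize(q + ½dt·q⊗(0,ω)) = (0.0283, 0.0085, 0.7208, 0.6925)
new position p' = (-0.8640, 0.1200, 2.7600)
v' = v + a·dt = (0.9773, 0.5880, -0.9600)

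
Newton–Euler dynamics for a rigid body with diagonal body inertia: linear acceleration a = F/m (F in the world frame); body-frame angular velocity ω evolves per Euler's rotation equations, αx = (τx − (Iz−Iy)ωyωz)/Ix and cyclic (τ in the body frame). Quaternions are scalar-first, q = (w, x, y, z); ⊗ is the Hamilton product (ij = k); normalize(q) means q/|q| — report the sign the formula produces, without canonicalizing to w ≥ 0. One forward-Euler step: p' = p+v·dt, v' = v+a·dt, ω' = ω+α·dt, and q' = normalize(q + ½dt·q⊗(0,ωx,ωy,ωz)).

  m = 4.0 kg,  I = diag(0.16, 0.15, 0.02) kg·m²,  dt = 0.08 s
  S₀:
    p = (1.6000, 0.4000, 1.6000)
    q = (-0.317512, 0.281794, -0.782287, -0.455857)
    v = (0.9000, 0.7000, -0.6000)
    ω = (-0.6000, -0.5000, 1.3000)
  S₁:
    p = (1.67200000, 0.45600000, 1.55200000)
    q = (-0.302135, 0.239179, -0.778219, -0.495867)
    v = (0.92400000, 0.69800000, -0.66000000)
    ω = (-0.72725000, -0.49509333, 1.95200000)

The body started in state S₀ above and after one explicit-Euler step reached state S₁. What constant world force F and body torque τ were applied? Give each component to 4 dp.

F = (1.2000, -0.1000, -3.0000)
τ = (-0.1700, -0.1000, 0.1600)

ω₁ − ω₀ = (-0.12725000, 0.00490667, 0.65200000)
precession coupling = (0.0845, -0.1092, -0.0030)
τ = I·(Δω/dt) + ω₀×(Iω₀) = (-0.1700, -0.1000, 0.1600)
Δv = v₁−v₀ = (0.02400000, -0.00200000, -0.06000000)
F = m·Δv/dt = (1.2000, -0.1000, -3.0000)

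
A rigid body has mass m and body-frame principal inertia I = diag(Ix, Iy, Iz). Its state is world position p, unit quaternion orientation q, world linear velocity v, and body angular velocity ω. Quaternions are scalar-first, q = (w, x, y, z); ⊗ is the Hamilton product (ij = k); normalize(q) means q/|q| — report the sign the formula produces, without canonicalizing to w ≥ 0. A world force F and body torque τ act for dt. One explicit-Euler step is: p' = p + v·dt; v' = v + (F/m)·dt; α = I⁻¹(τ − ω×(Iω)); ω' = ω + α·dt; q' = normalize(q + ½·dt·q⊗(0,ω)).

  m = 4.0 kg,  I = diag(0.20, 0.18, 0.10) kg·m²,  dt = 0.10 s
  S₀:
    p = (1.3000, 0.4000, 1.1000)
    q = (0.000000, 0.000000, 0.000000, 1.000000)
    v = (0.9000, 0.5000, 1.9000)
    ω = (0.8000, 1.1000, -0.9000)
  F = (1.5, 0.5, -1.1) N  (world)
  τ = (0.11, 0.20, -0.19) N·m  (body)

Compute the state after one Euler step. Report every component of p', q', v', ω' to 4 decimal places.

p' = p + v·dt = (1.3900, 0.4500, 1.2900)
v + (F/m)dt = (0.9375, 0.5125, 1.8725)
angular accel α = (0.1540, 1.5111, -1.7240)
ω' = ω + α·dt = (0.8154, 1.2511, -1.0724)
2q̇ = q⊗(0,ω) = (0.9000000, -1.1000000, 0.8000000, 0.0000000)
updated quaternion q' = (0.0449, -0.0548, 0.0399, 0.9967)

p' = (1.3900, 0.4500, 1.2900)
q' = (0.0449, -0.0548, 0.0399, 0.9967)
v' = (0.9375, 0.5125, 1.8725)
ω' = (0.8154, 1.2511, -1.0724)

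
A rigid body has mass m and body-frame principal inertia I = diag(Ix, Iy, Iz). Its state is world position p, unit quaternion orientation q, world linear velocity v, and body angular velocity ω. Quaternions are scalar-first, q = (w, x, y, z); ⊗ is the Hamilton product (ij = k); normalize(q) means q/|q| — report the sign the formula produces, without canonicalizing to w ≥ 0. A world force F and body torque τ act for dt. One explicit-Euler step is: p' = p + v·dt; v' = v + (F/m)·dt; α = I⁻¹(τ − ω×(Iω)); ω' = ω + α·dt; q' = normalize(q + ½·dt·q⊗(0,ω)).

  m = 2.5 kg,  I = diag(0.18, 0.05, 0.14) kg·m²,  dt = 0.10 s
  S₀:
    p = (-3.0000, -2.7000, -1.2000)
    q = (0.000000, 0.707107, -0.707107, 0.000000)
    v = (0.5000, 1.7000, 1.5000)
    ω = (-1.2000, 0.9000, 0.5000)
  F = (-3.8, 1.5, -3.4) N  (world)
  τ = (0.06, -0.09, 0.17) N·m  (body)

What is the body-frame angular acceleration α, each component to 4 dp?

α = (0.1083, -1.3200, 0.2114)

gyro term ω×Iω = (0.0405, -0.0240, 0.1404)
(τ − ω×Iω)/I = (0.1083, -1.3200, 0.2114)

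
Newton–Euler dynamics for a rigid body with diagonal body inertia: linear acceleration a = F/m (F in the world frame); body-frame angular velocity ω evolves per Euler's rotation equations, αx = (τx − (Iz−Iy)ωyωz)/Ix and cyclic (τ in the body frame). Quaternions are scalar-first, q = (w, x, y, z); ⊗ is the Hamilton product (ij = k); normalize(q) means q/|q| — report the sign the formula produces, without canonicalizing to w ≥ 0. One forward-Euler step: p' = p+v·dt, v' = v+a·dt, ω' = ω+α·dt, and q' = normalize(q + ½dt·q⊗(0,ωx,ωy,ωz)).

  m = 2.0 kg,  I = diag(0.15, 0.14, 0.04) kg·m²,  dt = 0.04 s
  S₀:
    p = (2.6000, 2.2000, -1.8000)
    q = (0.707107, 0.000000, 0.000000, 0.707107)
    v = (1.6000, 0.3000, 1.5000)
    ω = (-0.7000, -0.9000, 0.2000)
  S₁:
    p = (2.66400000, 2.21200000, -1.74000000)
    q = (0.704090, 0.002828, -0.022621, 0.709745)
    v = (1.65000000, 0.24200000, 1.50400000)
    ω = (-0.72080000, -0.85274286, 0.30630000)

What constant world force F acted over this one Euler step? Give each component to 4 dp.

F = (2.5000, -2.9000, 0.2000)

Δv = v₁−v₀ = (0.05000000, -0.05800000, 0.00400000)
F = m·Δv/dt = (2.5000, -2.9000, 0.2000)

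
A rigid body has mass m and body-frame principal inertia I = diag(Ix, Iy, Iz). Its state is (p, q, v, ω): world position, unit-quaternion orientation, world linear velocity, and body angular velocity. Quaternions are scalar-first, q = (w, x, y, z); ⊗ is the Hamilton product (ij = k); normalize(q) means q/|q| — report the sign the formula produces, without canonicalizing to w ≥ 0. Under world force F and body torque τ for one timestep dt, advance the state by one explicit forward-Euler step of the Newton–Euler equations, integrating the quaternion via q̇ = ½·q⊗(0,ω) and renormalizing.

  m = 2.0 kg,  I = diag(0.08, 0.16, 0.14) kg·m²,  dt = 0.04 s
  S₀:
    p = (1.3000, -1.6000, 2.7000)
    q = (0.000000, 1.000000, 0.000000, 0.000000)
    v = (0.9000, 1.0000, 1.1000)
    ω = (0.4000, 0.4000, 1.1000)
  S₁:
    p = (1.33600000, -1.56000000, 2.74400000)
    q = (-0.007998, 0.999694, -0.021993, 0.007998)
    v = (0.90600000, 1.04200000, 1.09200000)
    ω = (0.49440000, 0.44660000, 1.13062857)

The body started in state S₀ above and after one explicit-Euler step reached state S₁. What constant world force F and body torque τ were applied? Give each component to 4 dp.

F = (0.3000, 2.1000, -0.4000)
τ = (0.1800, 0.1600, 0.1200)

v₁ − v₀ = (0.00600000, 0.04200000, -0.00800000)
m·(v₁−v₀)/dt = (0.3000, 2.1000, -0.4000)
ω₁ − ω₀ = (0.09440000, 0.04660000, 0.03062857)
gyro term ω₀×Iω₀ = (-0.0088, -0.0264, 0.0128)
τ = I·(Δω/dt) + ω₀×(Iω₀) = (0.1800, 0.1600, 0.1200)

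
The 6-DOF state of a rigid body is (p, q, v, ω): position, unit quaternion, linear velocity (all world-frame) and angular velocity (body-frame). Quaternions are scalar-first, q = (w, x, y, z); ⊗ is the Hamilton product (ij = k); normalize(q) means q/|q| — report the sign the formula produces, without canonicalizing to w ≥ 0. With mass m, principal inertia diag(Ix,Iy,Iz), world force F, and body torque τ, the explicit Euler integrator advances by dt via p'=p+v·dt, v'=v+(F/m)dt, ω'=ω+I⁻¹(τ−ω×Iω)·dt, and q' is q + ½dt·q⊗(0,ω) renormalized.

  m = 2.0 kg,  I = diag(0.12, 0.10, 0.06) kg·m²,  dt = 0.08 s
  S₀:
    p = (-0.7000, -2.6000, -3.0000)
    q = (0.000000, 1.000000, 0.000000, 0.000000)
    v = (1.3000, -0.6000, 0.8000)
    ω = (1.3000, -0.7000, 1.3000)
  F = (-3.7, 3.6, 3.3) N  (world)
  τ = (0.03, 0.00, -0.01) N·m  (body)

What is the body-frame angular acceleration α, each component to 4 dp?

α = (-0.0533, -1.0140, -0.4700)

gyro term ω×Iω = (0.0364, 0.1014, 0.0182)
angular accel α = (-0.0533, -1.0140, -0.4700)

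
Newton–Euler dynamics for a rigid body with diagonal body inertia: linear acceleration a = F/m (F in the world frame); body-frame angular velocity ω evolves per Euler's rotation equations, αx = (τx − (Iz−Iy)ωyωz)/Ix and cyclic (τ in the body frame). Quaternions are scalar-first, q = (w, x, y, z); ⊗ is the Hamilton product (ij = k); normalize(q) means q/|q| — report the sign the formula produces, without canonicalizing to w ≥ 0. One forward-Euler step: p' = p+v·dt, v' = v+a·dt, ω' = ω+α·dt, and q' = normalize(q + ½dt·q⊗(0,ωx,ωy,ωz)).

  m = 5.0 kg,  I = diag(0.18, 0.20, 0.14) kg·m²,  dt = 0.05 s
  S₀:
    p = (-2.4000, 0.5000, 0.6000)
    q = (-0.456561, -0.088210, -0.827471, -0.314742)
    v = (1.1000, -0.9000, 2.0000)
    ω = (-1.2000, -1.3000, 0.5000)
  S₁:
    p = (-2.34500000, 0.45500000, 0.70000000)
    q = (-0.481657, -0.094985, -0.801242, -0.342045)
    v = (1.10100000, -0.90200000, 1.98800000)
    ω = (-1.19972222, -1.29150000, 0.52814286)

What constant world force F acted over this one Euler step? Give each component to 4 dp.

F = (0.1000, -0.2000, -1.2000)

v₁ − v₀ = (0.00100000, -0.00200000, -0.01200000)
m·(v₁−v₀)/dt = (0.1000, -0.2000, -1.2000)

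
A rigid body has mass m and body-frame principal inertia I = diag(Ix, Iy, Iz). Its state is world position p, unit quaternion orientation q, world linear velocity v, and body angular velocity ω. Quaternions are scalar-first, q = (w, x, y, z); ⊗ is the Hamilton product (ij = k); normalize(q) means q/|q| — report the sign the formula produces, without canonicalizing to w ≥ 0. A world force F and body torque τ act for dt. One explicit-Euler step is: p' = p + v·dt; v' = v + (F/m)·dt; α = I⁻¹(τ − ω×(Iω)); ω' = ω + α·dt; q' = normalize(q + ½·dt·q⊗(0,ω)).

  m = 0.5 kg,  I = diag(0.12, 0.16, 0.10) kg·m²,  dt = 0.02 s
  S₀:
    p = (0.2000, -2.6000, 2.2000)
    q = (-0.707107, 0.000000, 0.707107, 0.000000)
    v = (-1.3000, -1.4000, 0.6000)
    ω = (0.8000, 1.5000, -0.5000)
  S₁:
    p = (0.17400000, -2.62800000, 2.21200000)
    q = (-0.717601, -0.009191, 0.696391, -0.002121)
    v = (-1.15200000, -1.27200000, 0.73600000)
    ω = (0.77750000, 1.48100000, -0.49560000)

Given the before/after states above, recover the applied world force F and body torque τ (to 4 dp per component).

F = (3.7000, 3.2000, 3.4000)
τ = (-0.0900, -0.1600, 0.0700)

ω₁ − ω₀ = (-0.02250000, -0.01900000, 0.00440000)
τ = I·(Δω/dt) + ω₀×(Iω₀) = (-0.0900, -0.1600, 0.0700)
Δv = v₁−v₀ = (0.14800000, 0.12800000, 0.13600000)
F = m·Δv/dt = (3.7000, 3.2000, 3.4000)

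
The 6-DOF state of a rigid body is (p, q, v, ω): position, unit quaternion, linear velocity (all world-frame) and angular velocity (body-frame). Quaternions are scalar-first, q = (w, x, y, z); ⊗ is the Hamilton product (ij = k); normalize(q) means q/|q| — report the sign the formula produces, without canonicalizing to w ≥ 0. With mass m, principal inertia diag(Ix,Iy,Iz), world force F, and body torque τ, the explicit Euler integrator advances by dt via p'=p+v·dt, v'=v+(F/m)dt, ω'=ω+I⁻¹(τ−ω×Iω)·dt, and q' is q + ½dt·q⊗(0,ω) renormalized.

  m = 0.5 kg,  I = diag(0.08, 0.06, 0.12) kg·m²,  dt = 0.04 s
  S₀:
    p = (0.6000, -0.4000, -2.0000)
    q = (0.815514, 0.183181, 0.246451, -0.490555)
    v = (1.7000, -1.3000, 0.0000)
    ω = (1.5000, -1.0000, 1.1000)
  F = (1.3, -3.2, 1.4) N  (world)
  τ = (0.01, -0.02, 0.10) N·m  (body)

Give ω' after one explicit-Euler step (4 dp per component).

ω' = (1.5380, -0.9693, 1.1233)

angular accel α = (0.9500, 0.7667, 0.5833)
new body rate ω' = (1.5380, -0.9693, 1.1233)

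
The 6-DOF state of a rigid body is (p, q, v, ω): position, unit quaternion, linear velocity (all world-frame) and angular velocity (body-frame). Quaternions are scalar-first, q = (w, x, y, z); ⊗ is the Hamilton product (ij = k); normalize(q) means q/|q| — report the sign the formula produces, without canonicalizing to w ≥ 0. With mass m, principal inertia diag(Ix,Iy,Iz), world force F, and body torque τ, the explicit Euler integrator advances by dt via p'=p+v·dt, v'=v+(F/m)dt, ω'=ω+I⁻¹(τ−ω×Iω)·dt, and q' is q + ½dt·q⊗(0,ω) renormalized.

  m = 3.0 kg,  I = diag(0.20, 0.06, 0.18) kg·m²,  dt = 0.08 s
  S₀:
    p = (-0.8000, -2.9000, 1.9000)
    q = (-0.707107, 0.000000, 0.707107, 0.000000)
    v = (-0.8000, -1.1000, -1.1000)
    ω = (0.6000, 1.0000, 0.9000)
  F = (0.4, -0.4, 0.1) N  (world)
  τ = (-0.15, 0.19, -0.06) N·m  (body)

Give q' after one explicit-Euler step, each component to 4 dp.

q⊗(0,ω) = (-0.7071070, 0.2121321, -0.7071070, -1.0606605)
q + ½dt·q⊗(0,ω), renormalized = (-0.7341, 0.0085, 0.6776, -0.0424)

q' = (-0.7341, 0.0085, 0.6776, -0.0424)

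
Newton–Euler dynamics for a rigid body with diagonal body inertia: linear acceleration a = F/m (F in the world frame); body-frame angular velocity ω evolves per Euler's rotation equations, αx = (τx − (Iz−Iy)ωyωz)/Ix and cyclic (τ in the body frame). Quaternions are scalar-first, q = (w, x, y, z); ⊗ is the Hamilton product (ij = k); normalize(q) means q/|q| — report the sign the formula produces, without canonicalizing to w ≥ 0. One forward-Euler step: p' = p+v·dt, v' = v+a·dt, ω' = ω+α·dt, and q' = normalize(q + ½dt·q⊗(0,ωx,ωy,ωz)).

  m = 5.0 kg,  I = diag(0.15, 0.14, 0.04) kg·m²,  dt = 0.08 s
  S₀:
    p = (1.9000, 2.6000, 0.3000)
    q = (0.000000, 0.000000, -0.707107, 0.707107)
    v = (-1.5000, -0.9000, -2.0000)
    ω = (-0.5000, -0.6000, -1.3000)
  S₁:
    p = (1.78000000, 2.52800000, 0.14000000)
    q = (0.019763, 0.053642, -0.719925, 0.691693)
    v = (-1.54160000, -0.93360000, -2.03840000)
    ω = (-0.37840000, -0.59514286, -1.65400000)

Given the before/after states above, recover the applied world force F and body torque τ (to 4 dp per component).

velocity change Δv = (-0.04160000, -0.03360000, -0.03840000)
applied force F = (-2.6000, -2.1000, -2.4000)
ω₁ − ω₀ = (0.12160000, 0.00485714, -0.35400000)
applied torque τ = (0.1500, 0.0800, -0.1800)

F = (-2.6000, -2.1000, -2.4000)
τ = (0.1500, 0.0800, -0.1800)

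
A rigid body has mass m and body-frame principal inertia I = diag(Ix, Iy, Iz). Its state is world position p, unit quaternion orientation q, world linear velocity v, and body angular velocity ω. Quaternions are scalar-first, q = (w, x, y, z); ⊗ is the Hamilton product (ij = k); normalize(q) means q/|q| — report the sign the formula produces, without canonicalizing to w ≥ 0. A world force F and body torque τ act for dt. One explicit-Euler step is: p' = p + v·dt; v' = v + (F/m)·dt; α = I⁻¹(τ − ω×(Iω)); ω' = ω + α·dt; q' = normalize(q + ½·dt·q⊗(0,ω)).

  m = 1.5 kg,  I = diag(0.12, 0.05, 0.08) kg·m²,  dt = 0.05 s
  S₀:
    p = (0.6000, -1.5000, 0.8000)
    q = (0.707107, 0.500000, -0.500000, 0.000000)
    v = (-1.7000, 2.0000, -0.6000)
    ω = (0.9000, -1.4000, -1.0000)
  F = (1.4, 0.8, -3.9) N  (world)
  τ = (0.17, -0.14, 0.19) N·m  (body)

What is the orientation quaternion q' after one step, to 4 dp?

q' = (0.6776, 0.5278, -0.5116, -0.0239)

2q̇ = q⊗(0,ω) = (-1.1500000, 1.1363963, -0.4899498, -0.9571070)
q + ½dt·q⊗(0,ω), renormalized = (0.6776, 0.5278, -0.5116, -0.0239)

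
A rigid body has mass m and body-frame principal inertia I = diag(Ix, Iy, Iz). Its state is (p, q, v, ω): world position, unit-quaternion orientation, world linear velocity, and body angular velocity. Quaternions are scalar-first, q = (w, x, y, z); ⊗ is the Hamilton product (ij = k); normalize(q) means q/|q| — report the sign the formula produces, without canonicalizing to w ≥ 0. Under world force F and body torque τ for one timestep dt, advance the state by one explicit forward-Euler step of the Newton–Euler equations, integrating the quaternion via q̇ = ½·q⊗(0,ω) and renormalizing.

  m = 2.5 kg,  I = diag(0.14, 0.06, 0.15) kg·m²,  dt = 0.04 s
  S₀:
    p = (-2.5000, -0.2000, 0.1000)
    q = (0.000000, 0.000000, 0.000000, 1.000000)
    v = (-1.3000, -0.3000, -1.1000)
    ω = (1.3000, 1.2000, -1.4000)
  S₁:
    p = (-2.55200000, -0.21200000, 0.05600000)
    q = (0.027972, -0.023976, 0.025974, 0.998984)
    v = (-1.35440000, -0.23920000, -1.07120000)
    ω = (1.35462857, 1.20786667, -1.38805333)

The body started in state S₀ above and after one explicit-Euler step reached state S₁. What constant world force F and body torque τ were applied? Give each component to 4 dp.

F = (-3.4000, 3.8000, 1.8000)
τ = (0.0400, 0.0300, -0.0800)

Δω = ω₁−ω₀ = (0.05462857, 0.00786667, 0.01194667)
gyro term ω₀×Iω₀ = (-0.1512, 0.0182, -0.1248)
I·α + gyro = (0.0400, 0.0300, -0.0800)
Δv = v₁−v₀ = (-0.05440000, 0.06080000, 0.02880000)
m·(v₁−v₀)/dt = (-3.4000, 3.8000, 1.8000)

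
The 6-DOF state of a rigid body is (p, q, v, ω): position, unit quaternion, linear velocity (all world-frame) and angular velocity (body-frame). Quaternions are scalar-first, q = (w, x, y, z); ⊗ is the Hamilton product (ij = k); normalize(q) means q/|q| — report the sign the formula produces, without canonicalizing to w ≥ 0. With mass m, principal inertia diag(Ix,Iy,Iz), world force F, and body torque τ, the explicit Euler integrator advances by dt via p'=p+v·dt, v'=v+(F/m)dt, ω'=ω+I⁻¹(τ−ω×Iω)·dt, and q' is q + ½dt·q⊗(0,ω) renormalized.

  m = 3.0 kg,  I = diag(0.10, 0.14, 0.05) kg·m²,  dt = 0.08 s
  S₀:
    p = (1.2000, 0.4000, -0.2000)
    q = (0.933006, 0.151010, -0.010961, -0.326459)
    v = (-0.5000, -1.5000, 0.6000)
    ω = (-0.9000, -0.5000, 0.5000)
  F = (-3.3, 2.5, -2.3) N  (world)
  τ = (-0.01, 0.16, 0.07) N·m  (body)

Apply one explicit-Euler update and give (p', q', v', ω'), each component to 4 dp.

p' = (1.1600, 0.2800, -0.1520)
q' = (0.9438, 0.1106, -0.0209, -0.3109)
v' = (-0.5880, -1.4333, 0.5387)
ω' = (-0.9260, -0.3957, 0.5832)

p' = p + v·dt = (1.1600, 0.2800, -0.1520)
new velocity v' = (-0.5880, -1.4333, 0.5387)
(τ − ω×Iω)/I = (-0.3250, 1.3036, 1.0400)
new body rate ω' = (-0.9260, -0.3957, 0.5832)
Hamilton product q⊗(0,ω) = (0.2936580, -1.0084154, -0.2481949, 0.3811331)
q + ½dt·q⊗(0,ω), renormalized = (0.9438, 0.1106, -0.0209, -0.3109)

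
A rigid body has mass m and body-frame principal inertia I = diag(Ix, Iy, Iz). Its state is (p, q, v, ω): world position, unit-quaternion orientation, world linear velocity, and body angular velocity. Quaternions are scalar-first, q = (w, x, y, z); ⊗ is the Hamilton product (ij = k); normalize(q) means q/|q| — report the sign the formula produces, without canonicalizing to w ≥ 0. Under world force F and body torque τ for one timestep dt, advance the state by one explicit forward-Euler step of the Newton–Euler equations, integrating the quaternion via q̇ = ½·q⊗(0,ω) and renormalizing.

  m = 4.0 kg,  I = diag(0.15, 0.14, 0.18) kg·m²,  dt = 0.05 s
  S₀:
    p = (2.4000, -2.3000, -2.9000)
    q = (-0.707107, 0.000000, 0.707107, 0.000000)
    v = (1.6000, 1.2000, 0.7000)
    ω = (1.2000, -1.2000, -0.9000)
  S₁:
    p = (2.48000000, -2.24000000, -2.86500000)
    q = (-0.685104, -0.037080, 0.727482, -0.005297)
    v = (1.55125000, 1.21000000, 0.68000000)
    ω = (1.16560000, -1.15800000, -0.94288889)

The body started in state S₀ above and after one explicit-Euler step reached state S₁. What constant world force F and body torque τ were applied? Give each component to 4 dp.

Δω = ω₁−ω₀ = (-0.03440000, 0.04200000, -0.04288889)
gyro term ω₀×Iω₀ = (0.0432, 0.0324, 0.0144)
I·α + gyro = (-0.0600, 0.1500, -0.1400)
v₁ − v₀ = (-0.04875000, 0.01000000, -0.02000000)
F = m·Δv/dt = (-3.9000, 0.8000, -1.6000)

F = (-3.9000, 0.8000, -1.6000)
τ = (-0.0600, 0.1500, -0.1400)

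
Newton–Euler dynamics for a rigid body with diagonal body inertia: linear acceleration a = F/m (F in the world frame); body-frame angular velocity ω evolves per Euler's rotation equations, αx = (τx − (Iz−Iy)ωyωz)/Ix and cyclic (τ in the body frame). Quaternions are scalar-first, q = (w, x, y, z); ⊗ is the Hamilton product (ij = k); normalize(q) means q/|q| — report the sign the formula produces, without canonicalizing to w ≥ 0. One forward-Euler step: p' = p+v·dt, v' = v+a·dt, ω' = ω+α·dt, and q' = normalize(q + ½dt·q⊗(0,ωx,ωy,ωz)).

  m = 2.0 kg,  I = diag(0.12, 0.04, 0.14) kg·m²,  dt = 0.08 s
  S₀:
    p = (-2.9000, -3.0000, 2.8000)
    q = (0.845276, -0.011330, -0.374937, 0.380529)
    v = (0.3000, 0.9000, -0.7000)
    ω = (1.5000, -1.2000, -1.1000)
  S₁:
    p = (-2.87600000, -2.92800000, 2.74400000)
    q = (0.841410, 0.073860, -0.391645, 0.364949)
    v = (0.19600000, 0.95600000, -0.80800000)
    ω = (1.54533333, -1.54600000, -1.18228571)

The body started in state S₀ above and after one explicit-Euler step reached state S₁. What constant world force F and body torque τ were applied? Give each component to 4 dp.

Δv = v₁−v₀ = (-0.10400000, 0.05600000, -0.10800000)
m·(v₁−v₀)/dt = (-2.6000, 1.4000, -2.7000)
rate change Δω = (0.04533333, -0.34600000, -0.08228571)
precession coupling = (0.1320, 0.0330, 0.1440)
τ = I·(Δω/dt) + ω₀×(Iω₀) = (0.2000, -0.1400, 0.0000)

F = (-2.6000, 1.4000, -2.7000)
τ = (0.2000, -0.1400, 0.0000)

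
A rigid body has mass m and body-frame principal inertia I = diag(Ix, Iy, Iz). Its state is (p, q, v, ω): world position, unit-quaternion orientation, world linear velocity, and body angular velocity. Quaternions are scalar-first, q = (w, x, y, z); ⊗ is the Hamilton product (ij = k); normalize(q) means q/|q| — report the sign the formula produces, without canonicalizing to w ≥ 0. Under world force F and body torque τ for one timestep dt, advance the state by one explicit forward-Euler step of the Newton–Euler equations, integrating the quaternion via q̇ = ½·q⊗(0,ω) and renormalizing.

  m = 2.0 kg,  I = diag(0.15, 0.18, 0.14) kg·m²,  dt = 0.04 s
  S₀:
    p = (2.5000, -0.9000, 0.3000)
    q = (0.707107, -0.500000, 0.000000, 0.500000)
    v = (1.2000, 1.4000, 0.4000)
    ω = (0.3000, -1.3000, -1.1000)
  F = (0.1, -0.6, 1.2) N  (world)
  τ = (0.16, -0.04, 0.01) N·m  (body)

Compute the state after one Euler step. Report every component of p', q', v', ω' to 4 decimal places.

p' = (2.5480, -0.8440, 0.3160)
q' = (0.7207, -0.4825, -0.0264, 0.4971)
v' = (1.2020, 1.3880, 0.4240)
ω' = (0.3579, -1.3082, -1.0938)

a = (0.0500, -0.3000, 0.6000)
p + v·dt = (2.5480, -0.8440, 0.3160)
v + (F/m)dt = (1.2020, 1.3880, 0.4240)
angular accel α = (1.4480, -0.2039, 0.1550)
ω' = ω + α·dt = (0.3579, -1.3082, -1.0938)
2q̇ = q⊗(0,ω) = (0.7000000, 0.8621321, -1.3192391, -0.1278177)
q' = normalize(q + ½dt·q⊗(0,ω)) = (0.7207, -0.4825, -0.0264, 0.4971)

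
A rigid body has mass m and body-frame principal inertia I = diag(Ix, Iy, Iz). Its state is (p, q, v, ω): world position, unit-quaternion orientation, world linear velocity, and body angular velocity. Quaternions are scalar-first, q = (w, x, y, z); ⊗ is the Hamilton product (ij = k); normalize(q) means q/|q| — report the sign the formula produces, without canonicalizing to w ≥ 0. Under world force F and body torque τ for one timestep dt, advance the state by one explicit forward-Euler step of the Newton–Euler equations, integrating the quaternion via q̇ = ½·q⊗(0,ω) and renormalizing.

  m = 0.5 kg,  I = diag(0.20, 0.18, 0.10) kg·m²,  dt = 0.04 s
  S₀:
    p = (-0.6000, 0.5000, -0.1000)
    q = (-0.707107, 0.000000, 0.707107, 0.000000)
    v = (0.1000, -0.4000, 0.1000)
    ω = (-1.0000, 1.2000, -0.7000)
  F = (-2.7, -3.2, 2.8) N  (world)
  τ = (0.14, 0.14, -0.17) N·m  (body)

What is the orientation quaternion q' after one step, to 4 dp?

q' = (-0.7237, 0.0042, 0.6897, 0.0240)

Hamilton product q⊗(0,ω) = (-0.8485284, 0.2121321, -0.8485284, 1.2020819)
updated quaternion q' = (-0.7237, 0.0042, 0.6897, 0.0240)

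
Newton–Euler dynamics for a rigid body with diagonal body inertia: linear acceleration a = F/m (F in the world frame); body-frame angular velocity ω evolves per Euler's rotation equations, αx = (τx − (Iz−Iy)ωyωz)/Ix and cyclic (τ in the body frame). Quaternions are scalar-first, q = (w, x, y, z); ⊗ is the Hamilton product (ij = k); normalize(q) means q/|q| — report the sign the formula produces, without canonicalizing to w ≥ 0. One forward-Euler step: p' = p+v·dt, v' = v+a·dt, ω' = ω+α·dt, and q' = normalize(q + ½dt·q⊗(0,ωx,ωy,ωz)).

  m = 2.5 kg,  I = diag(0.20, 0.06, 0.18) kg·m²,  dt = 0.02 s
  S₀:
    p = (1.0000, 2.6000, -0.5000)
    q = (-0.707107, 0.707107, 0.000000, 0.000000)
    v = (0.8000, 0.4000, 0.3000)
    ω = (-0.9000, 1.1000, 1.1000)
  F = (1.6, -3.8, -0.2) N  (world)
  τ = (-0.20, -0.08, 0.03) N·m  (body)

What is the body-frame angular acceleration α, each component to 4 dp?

ω×(Iω) gyroscopic = (0.1452, -0.0198, 0.1386)
angular accel α = (-1.7260, -1.0033, -0.6033)

α = (-1.7260, -1.0033, -0.6033)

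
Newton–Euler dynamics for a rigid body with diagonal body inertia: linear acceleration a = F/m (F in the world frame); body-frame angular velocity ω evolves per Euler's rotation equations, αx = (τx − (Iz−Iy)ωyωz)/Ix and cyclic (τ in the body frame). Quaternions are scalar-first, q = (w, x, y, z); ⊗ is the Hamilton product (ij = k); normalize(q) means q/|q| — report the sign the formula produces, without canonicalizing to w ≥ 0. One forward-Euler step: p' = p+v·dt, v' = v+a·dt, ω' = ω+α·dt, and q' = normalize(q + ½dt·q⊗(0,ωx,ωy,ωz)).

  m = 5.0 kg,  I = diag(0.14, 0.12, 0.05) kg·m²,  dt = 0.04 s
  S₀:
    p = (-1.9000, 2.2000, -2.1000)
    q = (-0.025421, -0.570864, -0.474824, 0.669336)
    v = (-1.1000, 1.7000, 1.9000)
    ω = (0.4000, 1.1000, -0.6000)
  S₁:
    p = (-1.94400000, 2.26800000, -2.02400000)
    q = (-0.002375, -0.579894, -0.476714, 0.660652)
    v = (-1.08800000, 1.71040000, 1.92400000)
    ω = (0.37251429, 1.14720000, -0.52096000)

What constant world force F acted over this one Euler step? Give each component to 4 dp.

velocity change Δv = (0.01200000, 0.01040000, 0.02400000)
m·(v₁−v₀)/dt = (1.5000, 1.3000, 3.0000)

F = (1.5000, 1.3000, 3.0000)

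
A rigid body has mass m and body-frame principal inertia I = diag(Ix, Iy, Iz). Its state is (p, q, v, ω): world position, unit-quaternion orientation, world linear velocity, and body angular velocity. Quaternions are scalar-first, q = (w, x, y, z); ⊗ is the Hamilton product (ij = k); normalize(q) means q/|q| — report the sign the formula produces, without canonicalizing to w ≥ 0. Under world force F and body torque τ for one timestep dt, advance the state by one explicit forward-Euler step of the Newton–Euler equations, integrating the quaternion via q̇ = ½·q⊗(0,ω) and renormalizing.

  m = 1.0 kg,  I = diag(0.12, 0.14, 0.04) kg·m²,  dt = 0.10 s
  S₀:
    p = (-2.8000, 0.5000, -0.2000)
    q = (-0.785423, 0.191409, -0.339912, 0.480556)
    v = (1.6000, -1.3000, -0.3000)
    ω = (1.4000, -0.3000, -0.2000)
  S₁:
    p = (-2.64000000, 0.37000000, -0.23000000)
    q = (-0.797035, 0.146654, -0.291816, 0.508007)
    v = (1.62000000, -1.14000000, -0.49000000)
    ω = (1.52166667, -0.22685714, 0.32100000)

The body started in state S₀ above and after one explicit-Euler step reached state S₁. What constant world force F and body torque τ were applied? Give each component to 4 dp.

ω₁ − ω₀ = (0.12166667, 0.07314286, 0.52100000)
applied torque τ = (0.1400, 0.0800, 0.2000)
Δv = v₁−v₀ = (0.02000000, 0.16000000, -0.19000000)
F = m·Δv/dt = (0.2000, 1.6000, -1.9000)

F = (0.2000, 1.6000, -1.9000)
τ = (0.1400, 0.0800, 0.2000)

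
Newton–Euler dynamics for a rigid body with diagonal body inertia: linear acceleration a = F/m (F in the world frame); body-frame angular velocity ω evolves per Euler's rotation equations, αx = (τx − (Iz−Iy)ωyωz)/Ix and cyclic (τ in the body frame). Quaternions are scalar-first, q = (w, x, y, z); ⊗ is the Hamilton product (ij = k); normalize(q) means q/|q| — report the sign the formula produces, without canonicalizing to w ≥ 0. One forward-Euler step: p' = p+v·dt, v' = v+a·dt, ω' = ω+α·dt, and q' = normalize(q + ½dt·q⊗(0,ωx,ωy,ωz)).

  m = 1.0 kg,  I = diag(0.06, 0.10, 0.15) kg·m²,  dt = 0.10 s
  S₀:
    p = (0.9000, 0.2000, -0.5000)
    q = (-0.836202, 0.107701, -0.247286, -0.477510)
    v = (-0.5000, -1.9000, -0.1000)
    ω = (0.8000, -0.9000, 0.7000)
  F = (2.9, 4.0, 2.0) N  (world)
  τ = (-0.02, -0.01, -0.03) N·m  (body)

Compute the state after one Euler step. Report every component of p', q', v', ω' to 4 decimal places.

p' = (0.8500, 0.0100, -0.5100)
q' = (-0.8329, 0.0440, -0.2320, -0.5005)
v' = (-0.2100, -1.5000, 0.1000)
ω' = (0.8192, -0.8596, 0.6992)

linear accel F/m = (2.9000, 4.0000, 2.0000)
new position p' = (0.8500, 0.0100, -0.5100)
v + (F/m)dt = (-0.2100, -1.5000, 0.1000)
angular accel α = (0.1917, 0.4040, -0.0080)
ω' = ω + α·dt = (0.8192, -0.8596, 0.6992)
Hamilton product q⊗(0,ω) = (0.0255388, -1.2718208, 0.2951831, -0.4844435)
q + ½dt·q⊗(0,ω), renormalized = (-0.8329, 0.0440, -0.2320, -0.5005)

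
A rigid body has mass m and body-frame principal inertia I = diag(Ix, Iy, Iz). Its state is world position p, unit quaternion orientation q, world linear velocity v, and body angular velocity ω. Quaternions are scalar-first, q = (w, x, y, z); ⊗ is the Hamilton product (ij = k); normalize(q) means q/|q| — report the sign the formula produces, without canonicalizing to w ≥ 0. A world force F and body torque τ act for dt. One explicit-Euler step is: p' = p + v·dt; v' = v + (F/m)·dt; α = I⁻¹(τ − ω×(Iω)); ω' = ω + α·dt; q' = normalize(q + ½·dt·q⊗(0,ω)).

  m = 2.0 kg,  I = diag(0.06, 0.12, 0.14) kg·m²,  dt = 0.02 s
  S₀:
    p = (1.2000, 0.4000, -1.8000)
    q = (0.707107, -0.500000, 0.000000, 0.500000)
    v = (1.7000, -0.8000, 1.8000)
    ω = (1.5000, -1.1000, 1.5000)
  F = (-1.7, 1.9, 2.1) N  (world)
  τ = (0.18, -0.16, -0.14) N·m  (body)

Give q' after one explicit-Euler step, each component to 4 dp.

Hamilton product q⊗(0,ω) = (0.0000000, 1.6106605, 0.7221823, 1.6106605)
q' = normalize(q + ½dt·q⊗(0,ω)) = (0.7069, -0.4838, 0.0072, 0.5160)

q' = (0.7069, -0.4838, 0.0072, 0.5160)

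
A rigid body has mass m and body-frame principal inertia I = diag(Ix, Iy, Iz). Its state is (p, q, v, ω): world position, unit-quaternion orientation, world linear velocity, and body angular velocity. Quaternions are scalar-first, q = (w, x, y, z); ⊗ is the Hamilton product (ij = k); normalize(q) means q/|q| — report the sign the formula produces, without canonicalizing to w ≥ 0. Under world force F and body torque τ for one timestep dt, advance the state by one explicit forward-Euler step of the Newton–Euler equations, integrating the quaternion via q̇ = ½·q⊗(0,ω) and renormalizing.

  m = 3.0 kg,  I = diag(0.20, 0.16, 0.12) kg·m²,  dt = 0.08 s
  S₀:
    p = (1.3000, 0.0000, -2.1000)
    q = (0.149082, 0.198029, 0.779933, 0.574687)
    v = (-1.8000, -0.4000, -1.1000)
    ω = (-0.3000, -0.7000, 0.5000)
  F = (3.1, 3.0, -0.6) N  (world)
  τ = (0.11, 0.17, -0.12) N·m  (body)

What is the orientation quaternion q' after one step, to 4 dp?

Hamilton product q⊗(0,ω) = (0.3180183, 0.7475228, -0.3757780, 0.1699006)
q' = normalize(q + ½dt·q⊗(0,ω)) = (0.1617, 0.2278, 0.7644, 0.5811)

q' = (0.1617, 0.2278, 0.7644, 0.5811)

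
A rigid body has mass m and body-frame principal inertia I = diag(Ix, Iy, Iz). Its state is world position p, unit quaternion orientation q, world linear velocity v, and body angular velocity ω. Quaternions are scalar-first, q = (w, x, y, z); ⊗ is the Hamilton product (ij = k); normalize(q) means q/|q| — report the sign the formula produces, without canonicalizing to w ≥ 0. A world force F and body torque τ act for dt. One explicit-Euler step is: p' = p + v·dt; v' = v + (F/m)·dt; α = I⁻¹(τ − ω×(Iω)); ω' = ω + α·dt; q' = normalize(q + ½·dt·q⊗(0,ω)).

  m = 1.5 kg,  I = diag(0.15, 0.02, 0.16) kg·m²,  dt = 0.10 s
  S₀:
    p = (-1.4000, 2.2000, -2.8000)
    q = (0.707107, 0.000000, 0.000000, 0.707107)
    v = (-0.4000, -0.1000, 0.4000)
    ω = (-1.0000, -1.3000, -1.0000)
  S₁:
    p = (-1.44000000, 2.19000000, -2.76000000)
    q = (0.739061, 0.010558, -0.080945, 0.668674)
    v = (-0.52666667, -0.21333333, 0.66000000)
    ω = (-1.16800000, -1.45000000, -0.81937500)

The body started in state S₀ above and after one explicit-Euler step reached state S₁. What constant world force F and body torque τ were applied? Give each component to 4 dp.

ω₁ − ω₀ = (-0.16800000, -0.15000000, 0.18062500)
ω₀×(Iω₀) = (0.1820, -0.0100, -0.1690)
I·α + gyro = (-0.0700, -0.0400, 0.1200)
v₁ − v₀ = (-0.12666667, -0.11333333, 0.26000000)
F = m·Δv/dt = (-1.9000, -1.7000, 3.9000)

F = (-1.9000, -1.7000, 3.9000)
τ = (-0.0700, -0.0400, 0.1200)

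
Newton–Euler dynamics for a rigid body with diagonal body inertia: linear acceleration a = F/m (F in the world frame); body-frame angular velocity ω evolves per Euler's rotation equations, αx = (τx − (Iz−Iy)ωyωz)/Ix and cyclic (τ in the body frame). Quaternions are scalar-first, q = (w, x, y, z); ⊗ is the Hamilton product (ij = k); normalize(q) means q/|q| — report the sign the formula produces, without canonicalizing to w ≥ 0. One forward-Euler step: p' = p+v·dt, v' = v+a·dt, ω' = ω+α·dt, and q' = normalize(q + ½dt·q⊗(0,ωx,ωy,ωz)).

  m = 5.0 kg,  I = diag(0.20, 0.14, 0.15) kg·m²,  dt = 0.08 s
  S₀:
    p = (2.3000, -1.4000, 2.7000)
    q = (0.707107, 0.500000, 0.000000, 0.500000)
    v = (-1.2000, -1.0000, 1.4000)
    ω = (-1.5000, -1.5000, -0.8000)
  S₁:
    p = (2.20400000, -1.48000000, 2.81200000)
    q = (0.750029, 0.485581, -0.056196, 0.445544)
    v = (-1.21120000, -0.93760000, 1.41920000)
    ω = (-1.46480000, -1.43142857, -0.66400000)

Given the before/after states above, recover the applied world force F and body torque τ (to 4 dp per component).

v₁ − v₀ = (-0.01120000, 0.06240000, 0.01920000)
applied force F = (-0.7000, 3.9000, 1.2000)
Δω = ω₁−ω₀ = (0.03520000, 0.06857143, 0.13600000)
precession coupling = (0.0120, 0.0600, -0.1350)
I·α + gyro = (0.1000, 0.1800, 0.1200)

F = (-0.7000, 3.9000, 1.2000)
τ = (0.1000, 0.1800, 0.1200)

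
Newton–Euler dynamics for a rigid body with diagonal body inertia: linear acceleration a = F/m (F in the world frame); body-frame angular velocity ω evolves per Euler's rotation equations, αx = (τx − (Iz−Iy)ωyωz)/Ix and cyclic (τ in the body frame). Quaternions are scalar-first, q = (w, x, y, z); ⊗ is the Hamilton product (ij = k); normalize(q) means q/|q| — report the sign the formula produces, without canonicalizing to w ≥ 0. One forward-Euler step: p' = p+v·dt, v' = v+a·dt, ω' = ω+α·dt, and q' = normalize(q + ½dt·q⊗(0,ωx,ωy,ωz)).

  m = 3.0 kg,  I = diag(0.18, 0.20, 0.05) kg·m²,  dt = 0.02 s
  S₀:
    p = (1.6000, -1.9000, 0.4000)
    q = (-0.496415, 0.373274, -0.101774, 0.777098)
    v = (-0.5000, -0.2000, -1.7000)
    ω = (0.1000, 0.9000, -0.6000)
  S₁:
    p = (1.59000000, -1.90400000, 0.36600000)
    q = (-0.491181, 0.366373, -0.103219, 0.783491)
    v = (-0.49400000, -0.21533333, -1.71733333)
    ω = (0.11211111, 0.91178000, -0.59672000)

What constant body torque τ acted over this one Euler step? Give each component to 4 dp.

τ = (0.1900, 0.1100, 0.0100)

rate change Δω = (0.01211111, 0.01178000, 0.00328000)
precession coupling = (0.0810, -0.0078, 0.0018)
I·α + gyro = (0.1900, 0.1100, 0.0100)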